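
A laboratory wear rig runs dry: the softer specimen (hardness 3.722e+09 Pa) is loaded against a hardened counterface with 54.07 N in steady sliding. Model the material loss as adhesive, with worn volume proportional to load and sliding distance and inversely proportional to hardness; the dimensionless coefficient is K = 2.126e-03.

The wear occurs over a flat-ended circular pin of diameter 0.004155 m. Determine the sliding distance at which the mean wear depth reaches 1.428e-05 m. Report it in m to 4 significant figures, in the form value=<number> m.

Shown intermediates are rounded. All arithmetic keeps full precision, and one final rounding, at four significant figures.
Contact area A = π·d²/4 = π·(0.004155 m)²/4 = 1.356e-05 m².
In SI base units: W = 54.07 N, H = 3.722e+09 Pa, K = 2.126e-03.
Allowed volume V_lim = h_lim·A = 1.428e-05 · 1.356e-05 = 1.936e-10 m³.
Sliding life L = V_lim·H/(K·W) = 1.936e-10 · 3.722e+09 / (2.126e-03 · 54.07) = 6.269 m.

value=6.269 m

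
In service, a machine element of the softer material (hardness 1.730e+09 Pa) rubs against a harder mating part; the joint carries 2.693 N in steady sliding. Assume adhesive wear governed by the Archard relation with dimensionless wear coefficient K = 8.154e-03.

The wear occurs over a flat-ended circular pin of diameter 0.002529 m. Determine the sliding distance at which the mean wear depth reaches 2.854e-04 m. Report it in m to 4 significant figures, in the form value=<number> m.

value=112.9 m

The intermediates are displayed rounded. Each operation holds full precision, and a single final rounding, at 4 significant figures.
Contact area A = π·d²/4 = π·(0.002529 m)²/4 = 5.023e-06 m².
Working in SI base units: W = 2.693 N, H = 1.730e+09 Pa, K = 8.154e-03.
Allowed volume V_lim = h_lim·A = 2.854e-04 · 5.023e-06 = 1.434e-09 m³.
Inverting, life L = V_lim·H/(K·W) = 1.434e-09 · 1.730e+09 / (8.154e-03 · 2.693) = 112.9 m.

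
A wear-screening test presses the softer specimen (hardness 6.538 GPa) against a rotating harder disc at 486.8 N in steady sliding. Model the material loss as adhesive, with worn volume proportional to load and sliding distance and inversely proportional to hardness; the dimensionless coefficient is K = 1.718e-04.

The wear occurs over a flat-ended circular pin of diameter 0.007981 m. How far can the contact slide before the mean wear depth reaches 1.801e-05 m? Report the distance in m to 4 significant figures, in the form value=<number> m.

Intermediate values are printed rounded; the computation runs at exact precision; one last rounding: 4 significant figures.
Convert: Hardness H = 6.538 GPa = 6.538e+09 Pa.
Convert: Contact area A = π·d²/4 = π·(0.007981 m)²/4 = 5.003e-05 m².
Working in SI base units: W = 486.8 N, H = 6.538e+09 Pa, K = 1.718e-04.
Volume at the limit: V_lim = h_lim·A = 1.801e-05 · 5.003e-05 = 9.010e-10 m³.
Thus life L = V_lim·H/(K·W) = 9.010e-10 · 6.538e+09 / (1.718e-04 · 486.8) = 70.44 m.

value=70.44 m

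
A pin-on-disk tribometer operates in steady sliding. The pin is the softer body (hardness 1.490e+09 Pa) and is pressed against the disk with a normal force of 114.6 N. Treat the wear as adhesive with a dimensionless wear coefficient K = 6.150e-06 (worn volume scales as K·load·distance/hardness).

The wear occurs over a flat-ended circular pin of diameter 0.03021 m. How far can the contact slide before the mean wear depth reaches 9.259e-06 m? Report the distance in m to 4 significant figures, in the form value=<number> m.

value=1.403e+04 m

The intermediates are printed rounded, and each operation carries full precision; rounded once at the end to four significant figures.
Convert: Contact area A = π·d²/4 = π·(0.03021 m)²/4 = 7.168e-04 m².
Working in SI base units: W = 114.6 N, H = 1.490e+09 Pa, K = 6.150e-06.
Volume at the limit: V_lim = h_lim·A = 9.259e-06 · 7.168e-04 = 6.637e-09 m³.
Sliding life L = V_lim·H/(K·W) = 6.637e-09 · 1.490e+09 / (6.150e-06 · 114.6) = 1.403e+04 m.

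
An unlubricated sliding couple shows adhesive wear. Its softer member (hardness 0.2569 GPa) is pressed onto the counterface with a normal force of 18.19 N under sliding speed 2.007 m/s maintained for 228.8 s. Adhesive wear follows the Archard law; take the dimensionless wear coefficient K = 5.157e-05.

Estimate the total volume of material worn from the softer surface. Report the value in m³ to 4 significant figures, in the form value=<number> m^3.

Quoted intermediates are rounded. All working math holds exact precision — rounded once at the end to four significant digits.
Path length L = v·t = 2.007 m/s × 228.8 s = 459.2 m.
Hardness H = 0.2569 GPa = 2.569e+08 Pa.
In SI base units: W = 18.19 N, H = 2.569e+08 Pa, K = 5.157e-05.
Wear volume V = K·W·L/H = 5.157e-05 · 18.19 · 459.2 / 2.569e+08 = 1.677e-09 m³.

value=1.677e-09 m^3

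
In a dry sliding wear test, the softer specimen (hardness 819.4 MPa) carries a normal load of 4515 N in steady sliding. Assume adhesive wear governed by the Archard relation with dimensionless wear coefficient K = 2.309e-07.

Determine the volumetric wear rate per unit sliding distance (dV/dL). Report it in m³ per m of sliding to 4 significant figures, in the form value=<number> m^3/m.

The computation keeps exact precision. The intermediates are shown rounded. Rounded once at the end, at four significant figures.
Hardness H = 819.4 MPa = 8.194e+08 Pa.
As SI base values: W = 4515 N, H = 8.194e+08 Pa, K = 2.309e-07.
Wear rate dV/dL = K·W/H — distance-free: 2.309e-07 · 4515 / 8.194e+08 = 1.272e-12 m³/m.

value=1.272e-12 m^3/m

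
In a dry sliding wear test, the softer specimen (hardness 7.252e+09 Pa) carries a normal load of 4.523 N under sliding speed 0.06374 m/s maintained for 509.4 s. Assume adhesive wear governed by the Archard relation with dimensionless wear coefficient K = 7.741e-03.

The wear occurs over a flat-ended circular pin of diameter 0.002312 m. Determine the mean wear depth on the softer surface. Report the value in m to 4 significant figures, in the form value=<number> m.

value=3.734e-05 m

Intermediate values are shown rounded, and all arithmetic runs at full float precision — rounded once at the end: four significant digits.
Distance L = v·t = 0.06374 m/s × 509.4 s = 32.47 m.
Contact area A = π·d²/4 = π·(0.002312 m)²/4 = 4.198e-06 m².
Working in SI base units: W = 4.523 N, H = 7.252e+09 Pa, K = 7.741e-03.
Volume removed: V = K·W·L/H = 7.741e-03 · 4.523 · 32.47 / 7.252e+09 = 1.568e-10 m³.
Wear depth h = V/A = 1.568e-10 / 4.198e-06 = 3.734e-05 m.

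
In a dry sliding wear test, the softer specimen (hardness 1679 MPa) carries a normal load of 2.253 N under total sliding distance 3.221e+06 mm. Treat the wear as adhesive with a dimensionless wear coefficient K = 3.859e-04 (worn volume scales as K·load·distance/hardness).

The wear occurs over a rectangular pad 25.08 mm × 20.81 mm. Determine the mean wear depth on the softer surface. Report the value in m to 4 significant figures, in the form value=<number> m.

value=3.196e-06 m

Every step maintains full float precision; the intermediates are shown rounded; a single final rounding, at 4 significant digits.
Convert: Total distance L = 3.221e+06 mm = 3221 m.
Convert: Hardness H = 1679 MPa = 1.679e+09 Pa.
Convert: Pad sides 25.08 mm × 20.81 mm = 0.02508 m × 0.02081 m. Contact area A = 0.02508 m × 0.02081 m = 5.219e-04 m².
Working in SI base units: W = 2.253 N, H = 1.679e+09 Pa, K = 3.859e-04.
Wear volume V = K·W·L/H = 3.859e-04 · 2.253 · 3221 / 1.679e+09 = 1.668e-09 m³.
Mean wear depth h = V/A = 1.668e-09 / 5.219e-04 = 3.196e-06 m.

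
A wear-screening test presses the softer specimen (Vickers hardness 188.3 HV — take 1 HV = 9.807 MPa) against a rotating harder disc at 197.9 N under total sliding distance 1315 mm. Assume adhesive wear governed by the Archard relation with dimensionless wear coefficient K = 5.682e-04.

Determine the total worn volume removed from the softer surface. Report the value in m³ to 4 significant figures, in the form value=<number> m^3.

value=8.007e-11 m^3

The computation keeps full float precision, and the intermediates are printed rounded — one final rounding: four significant digits.
Convert: Path length L = 1315 mm = 1.315 m.
Convert: Hardness H = 188.3 HV × 9.807 MPa/HV = 1847 MPa = 1.847e+09 Pa.
Expressed in SI base units: W = 197.9 N, H = 1.847e+09 Pa, K = 5.682e-04.
Archard volume V = K·W·L/H = 5.682e-04 · 197.9 · 1.315 / 1.847e+09 = 8.007e-11 m³.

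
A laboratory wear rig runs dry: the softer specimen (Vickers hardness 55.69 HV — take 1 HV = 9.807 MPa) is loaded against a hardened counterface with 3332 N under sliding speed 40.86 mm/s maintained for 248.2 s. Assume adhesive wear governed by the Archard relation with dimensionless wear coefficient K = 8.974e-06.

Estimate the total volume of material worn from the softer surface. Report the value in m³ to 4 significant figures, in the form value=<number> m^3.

The intermediates are shown rounded. Every step keeps full float precision, and one final rounding to four significant figures.
Sliding speed v = 40.86 mm/s = 0.04086 m/s. Path length L = v·t = 0.04086 m/s × 248.2 s = 10.14 m.
Hardness H = 55.69 HV × 9.807 MPa/HV = 546.2 MPa = 5.462e+08 Pa.
Working in SI base units: W = 3332 N, H = 5.462e+08 Pa, K = 8.974e-06.
Apply Archard: V = K·W·L/H = 8.974e-06 · 3332 · 10.14 / 5.462e+08 = 5.552e-10 m³.

value=5.552e-10 m^3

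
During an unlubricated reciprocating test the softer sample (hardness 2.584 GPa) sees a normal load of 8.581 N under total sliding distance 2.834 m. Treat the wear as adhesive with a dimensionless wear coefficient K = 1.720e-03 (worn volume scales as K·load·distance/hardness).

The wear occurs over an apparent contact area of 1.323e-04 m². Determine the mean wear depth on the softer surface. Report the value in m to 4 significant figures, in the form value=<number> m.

The computation maintains full float precision, and quoted intermediates are rounded, and a lone final rounding, at four significant digits.
Hardness H = 2.584 GPa = 2.584e+09 Pa.
SI base units throughout: W = 8.581 N, H = 2.584e+09 Pa, K = 1.720e-03.
Apply Archard: V = K·W·L/H = 1.720e-03 · 8.581 · 2.834 / 2.584e+09 = 1.619e-11 m³.
Depth of wear h = V/A = 1.619e-11 / 1.323e-04 = 1.224e-07 m.

value=1.224e-07 m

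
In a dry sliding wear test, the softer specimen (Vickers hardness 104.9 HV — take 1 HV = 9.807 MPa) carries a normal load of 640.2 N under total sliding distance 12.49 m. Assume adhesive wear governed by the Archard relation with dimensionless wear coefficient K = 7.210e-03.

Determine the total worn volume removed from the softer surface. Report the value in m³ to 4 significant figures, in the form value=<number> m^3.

The computation carries full precision, and intermediate values are printed rounded; rounded once at the end, at four significant figures.
Hardness H = 104.9 HV × 9.807 MPa/HV = 1029 MPa = 1.029e+09 Pa.
In SI base units: W = 640.2 N, H = 1.029e+09 Pa, K = 7.210e-03.
By Archard's law, V = K·W·L/H = 7.210e-03 · 640.2 · 12.49 / 1.029e+09 = 5.604e-08 m³.

value=5.604e-08 m^3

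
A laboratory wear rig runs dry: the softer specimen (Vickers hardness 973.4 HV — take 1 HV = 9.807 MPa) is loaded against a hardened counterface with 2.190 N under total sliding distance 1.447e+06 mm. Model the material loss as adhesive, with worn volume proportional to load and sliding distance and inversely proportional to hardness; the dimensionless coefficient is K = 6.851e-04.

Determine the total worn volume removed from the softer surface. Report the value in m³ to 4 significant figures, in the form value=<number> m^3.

value=2.274e-10 m^3

All working math carries full float precision; intermediates are shown rounded; a lone final rounding: four significant figures.
Sliding distance L = 1.447e+06 mm = 1447 m.
Hardness H = 973.4 HV × 9.807 MPa/HV = 9546 MPa = 9.546e+09 Pa.
As SI base values: W = 2.190 N, H = 9.546e+09 Pa, K = 6.851e-04.
Archard relation: V = K·W·L/H = 6.851e-04 · 2.190 · 1447 / 9.546e+09 = 2.274e-10 m³.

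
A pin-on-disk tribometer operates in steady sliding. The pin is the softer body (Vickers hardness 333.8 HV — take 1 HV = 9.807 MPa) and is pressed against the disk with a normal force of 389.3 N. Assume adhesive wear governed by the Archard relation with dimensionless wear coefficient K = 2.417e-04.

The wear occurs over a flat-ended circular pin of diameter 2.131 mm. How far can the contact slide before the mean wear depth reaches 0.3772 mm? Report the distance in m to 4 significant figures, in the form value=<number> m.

value=46.80 m

Each operation runs at full precision, and the intermediates appear rounded, and one final rounding: four significant digits.
Convert: Hardness H = 333.8 HV × 9.807 MPa/HV = 3274 MPa = 3.274e+09 Pa.
Convert: Pin diameter d = 2.131 mm = 0.002131 m. Contact area A = π·d²/4 = π·(0.002131 m)²/4 = 3.567e-06 m².
Convert: Depth limit h_lim = 0.3772 mm = 3.772e-04 m.
As SI base values: W = 389.3 N, H = 3.274e+09 Pa, K = 2.417e-04.
Allowed volume V_lim = h_lim·A = 3.772e-04 · 3.567e-06 = 1.345e-09 m³.
So the life L = V_lim·H/(K·W) = 1.345e-09 · 3.274e+09 / (2.417e-04 · 389.3) = 46.80 m.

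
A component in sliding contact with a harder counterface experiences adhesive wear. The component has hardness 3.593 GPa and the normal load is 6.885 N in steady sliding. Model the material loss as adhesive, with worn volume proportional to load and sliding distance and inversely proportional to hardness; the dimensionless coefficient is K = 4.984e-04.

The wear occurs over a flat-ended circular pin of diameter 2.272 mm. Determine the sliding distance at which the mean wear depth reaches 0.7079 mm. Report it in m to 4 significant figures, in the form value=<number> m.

The computation maintains exact precision — printed values are rounded; one final rounding to four significant figures.
Hardness H = 3.593 GPa = 3.593e+09 Pa.
Pin diameter d = 2.272 mm = 0.002272 m. Contact area A = π·d²/4 = π·(0.002272 m)²/4 = 4.054e-06 m².
Depth limit h_lim = 0.7079 mm = 7.079e-04 m.
Collected in SI base units: W = 6.885 N, H = 3.593e+09 Pa, K = 4.984e-04.
Limit volume V_lim = h_lim·A = 7.079e-04 · 4.054e-06 = 2.870e-09 m³.
Life L = V_lim·H/(K·W) = 2.870e-09 · 3.593e+09 / (4.984e-04 · 6.885) = 3005 m.

value=3005 m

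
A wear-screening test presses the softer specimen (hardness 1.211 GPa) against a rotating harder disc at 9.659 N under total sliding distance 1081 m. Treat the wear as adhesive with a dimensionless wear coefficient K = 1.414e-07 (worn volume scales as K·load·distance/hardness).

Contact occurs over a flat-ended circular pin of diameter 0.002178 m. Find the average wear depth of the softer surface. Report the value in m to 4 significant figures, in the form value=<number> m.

value=3.272e-07 m

Each operation holds full float precision — intermediate values are shown rounded. Rounded just once, at four significant figures.
Convert: Hardness H = 1.211 GPa = 1.211e+09 Pa.
Convert: Contact area A = π·d²/4 = π·(0.002178 m)²/4 = 3.726e-06 m².
Working in SI base units: W = 9.659 N, H = 1.211e+09 Pa, K = 1.414e-07.
Archard relation: V = K·W·L/H = 1.414e-07 · 9.659 · 1081 / 1.211e+09 = 1.219e-12 m³.
Average depth h = V/A = 1.219e-12 / 3.726e-06 = 3.272e-07 m.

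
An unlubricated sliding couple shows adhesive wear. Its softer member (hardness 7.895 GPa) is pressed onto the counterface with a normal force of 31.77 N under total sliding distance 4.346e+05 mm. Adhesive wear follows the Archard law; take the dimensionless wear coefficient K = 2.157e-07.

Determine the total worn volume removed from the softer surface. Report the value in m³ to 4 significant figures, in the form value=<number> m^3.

All arithmetic keeps full float precision. Printed values are rounded. Rounded once at the end: 4 significant figures.
Sliding distance L = 4.346e+05 mm = 434.6 m.
Hardness H = 7.895 GPa = 7.895e+09 Pa.
In SI base units: W = 31.77 N, H = 7.895e+09 Pa, K = 2.157e-07.
Wear volume V = K·W·L/H = 2.157e-07 · 31.77 · 434.6 / 7.895e+09 = 3.772e-13 m³.

value=3.772e-13 m^3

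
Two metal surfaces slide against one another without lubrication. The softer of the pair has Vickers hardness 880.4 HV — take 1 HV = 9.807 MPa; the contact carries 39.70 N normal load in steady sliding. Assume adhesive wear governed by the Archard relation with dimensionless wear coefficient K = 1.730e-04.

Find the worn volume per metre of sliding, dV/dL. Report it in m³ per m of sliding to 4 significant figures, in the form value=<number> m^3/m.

All working math carries full float precision; intermediates are printed rounded, and one last rounding, at four significant digits.
Convert: Hardness H = 880.4 HV × 9.807 MPa/HV = 8634 MPa = 8.634e+09 Pa.
In SI base units, W = 39.70 N, H = 8.634e+09 Pa, K = 1.730e-04.
The wear rate dV/dL = K·W/H, per unit distance: 1.730e-04 · 39.70 / 8.634e+09 = 7.955e-13 m³/m.

value=7.955e-13 m^3/m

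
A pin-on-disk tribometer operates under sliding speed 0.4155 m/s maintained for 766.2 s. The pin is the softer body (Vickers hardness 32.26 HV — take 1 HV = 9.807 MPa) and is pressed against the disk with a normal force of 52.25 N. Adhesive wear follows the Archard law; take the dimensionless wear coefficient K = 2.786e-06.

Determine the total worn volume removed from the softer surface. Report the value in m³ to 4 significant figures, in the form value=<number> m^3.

All working math carries exact precision — intermediate values are printed rounded. Rounded once at the end: four significant figures.
Convert: The distance L = v·t = 0.4155 m/s × 766.2 s = 318.4 m.
Convert: Hardness H = 32.26 HV × 9.807 MPa/HV = 316.4 MPa = 3.164e+08 Pa.
SI base units throughout: W = 52.25 N, H = 3.164e+08 Pa, K = 2.786e-06.
Worn volume V = K·W·L/H = 2.786e-06 · 52.25 · 318.4 / 3.164e+08 = 1.465e-10 m³.

value=1.465e-10 m^3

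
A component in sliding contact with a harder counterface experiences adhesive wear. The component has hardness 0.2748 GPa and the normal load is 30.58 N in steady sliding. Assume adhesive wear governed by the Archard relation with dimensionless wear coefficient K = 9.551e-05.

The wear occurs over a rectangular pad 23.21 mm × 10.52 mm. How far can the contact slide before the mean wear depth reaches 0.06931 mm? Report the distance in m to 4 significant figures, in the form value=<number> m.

value=1592 m

Every step carries exact precision, and displayed values are rounded; a lone final rounding to four significant digits.
Hardness H = 0.2748 GPa = 2.748e+08 Pa.
Pad sides 23.21 mm × 10.52 mm = 0.02321 m × 0.01052 m. Contact area A = 0.02321 m × 0.01052 m = 2.442e-04 m².
Depth limit h_lim = 0.06931 mm = 6.931e-05 m.
Restated in SI base units: W = 30.58 N, H = 2.748e+08 Pa, K = 9.551e-05.
Volume at the limit: V_lim = h_lim·A = 6.931e-05 · 2.442e-04 = 1.692e-08 m³.
Sliding life L = V_lim·H/(K·W) = 1.692e-08 · 2.748e+08 / (9.551e-05 · 30.58) = 1592 m.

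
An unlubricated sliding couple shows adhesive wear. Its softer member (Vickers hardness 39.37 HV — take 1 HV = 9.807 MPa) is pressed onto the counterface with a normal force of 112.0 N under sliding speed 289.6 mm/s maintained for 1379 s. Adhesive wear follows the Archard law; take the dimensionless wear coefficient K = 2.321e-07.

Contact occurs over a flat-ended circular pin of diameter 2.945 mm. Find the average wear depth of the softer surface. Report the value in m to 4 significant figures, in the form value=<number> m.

Intermediates appear rounded — the algebra keeps full precision — rounded just once: 4 significant figures.
Sliding speed v = 289.6 mm/s = 0.2896 m/s. Total distance L = v·t = 0.2896 m/s × 1379 s = 399.4 m.
Hardness H = 39.37 HV × 9.807 MPa/HV = 386.1 MPa = 3.861e+08 Pa.
Pin diameter d = 2.945 mm = 0.002945 m. Contact area A = π·d²/4 = π·(0.002945 m)²/4 = 6.812e-06 m².
Expressed in SI base units: W = 112.0 N, H = 3.861e+08 Pa, K = 2.321e-07.
Archard volume V = K·W·L/H = 2.321e-07 · 112.0 · 399.4 / 3.861e+08 = 2.689e-11 m³.
Mean wear depth h = V/A = 2.689e-11 / 6.812e-06 = 3.947e-06 m.

value=3.947e-06 m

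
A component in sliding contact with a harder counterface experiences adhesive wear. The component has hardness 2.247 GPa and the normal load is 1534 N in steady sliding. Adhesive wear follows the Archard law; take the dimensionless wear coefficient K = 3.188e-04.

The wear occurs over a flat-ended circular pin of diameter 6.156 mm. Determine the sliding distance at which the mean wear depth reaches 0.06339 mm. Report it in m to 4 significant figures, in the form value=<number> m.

value=8.669 m

All working math runs at exact precision. Printed values are rounded, and rounded just once, at 4 significant digits.
Hardness H = 2.247 GPa = 2.247e+09 Pa.
Pin diameter d = 6.156 mm = 0.006156 m. Contact area A = π·d²/4 = π·(0.006156 m)²/4 = 2.976e-05 m².
Depth limit h_lim = 0.06339 mm = 6.339e-05 m.
Collected in SI base units: W = 1534 N, H = 2.247e+09 Pa, K = 3.188e-04.
Limit volume V_lim = h_lim·A = 6.339e-05 · 2.976e-05 = 1.887e-09 m³.
Life L = V_lim·H/(K·W) = 1.887e-09 · 2.247e+09 / (3.188e-04 · 1534) = 8.669 m.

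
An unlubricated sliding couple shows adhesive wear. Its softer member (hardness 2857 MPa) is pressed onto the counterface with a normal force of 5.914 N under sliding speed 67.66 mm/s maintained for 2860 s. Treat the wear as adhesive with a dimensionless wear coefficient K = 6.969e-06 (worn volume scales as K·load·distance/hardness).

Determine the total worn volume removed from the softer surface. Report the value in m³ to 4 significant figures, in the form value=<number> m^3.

Intermediate values are shown rounded, and the computation holds full float precision. Rounded just once to 4 significant digits.
Convert: Sliding speed v = 67.66 mm/s = 0.06766 m/s. Total distance L = v·t = 0.06766 m/s × 2860 s = 193.5 m.
Convert: Hardness H = 2857 MPa = 2.857e+09 Pa.
Expressed in SI base units: W = 5.914 N, H = 2.857e+09 Pa, K = 6.969e-06.
Volume removed: V = K·W·L/H = 6.969e-06 · 5.914 · 193.5 / 2.857e+09 = 2.792e-12 m³.

value=2.792e-12 m^3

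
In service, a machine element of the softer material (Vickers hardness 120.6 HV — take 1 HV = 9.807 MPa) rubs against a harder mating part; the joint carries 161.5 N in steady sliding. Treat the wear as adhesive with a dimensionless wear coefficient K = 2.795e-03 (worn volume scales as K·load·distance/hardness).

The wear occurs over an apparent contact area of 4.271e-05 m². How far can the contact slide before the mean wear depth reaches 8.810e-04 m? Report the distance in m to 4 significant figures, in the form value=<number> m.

Intermediates appear rounded. Every step runs at exact precision — one final rounding, at four significant figures.
Hardness H = 120.6 HV × 9.807 MPa/HV = 1183 MPa = 1.183e+09 Pa.
In SI base units: W = 161.5 N, H = 1.183e+09 Pa, K = 2.795e-03.
Wearable volume V_lim = h_lim·A = 8.810e-04 · 4.271e-05 = 3.763e-08 m³.
Thus life L = V_lim·H/(K·W) = 3.763e-08 · 1.183e+09 / (2.795e-03 · 161.5) = 98.59 m.

value=98.59 m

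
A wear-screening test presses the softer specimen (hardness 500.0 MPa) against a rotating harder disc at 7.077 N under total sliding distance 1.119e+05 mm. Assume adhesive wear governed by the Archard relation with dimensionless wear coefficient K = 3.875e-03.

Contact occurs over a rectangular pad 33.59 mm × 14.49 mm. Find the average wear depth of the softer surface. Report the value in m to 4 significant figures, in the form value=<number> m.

The computation maintains full float precision. Printed values are rounded, and one final rounding to four significant digits.
Distance covered L = 1.119e+05 mm = 111.9 m.
Hardness H = 500.0 MPa = 5.000e+08 Pa.
Pad sides 33.59 mm × 14.49 mm = 0.03359 m × 0.01449 m. Contact area A = 0.03359 m × 0.01449 m = 4.867e-04 m².
In SI base units: W = 7.077 N, H = 5.000e+08 Pa, K = 3.875e-03.
Worn volume V = K·W·L/H = 3.875e-03 · 7.077 · 111.9 / 5.000e+08 = 6.137e-09 m³.
Average depth h = V/A = 6.137e-09 / 4.867e-04 = 1.261e-05 m.

value=1.261e-05 m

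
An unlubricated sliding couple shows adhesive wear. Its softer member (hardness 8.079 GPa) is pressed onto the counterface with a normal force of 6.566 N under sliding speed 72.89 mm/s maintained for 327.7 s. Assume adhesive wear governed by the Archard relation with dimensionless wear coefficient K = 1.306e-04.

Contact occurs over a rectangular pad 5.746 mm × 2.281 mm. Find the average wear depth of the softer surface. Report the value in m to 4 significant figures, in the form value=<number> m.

value=1.934e-07 m

All arithmetic carries full float precision; printed values are rounded; one final rounding to four significant figures.
Convert: Sliding speed v = 72.89 mm/s = 0.07289 m/s. Distance covered L = v·t = 0.07289 m/s × 327.7 s = 23.89 m.
Convert: Hardness H = 8.079 GPa = 8.079e+09 Pa.
Convert: Pad sides 5.746 mm × 2.281 mm = 0.005746 m × 0.002281 m. Contact area A = 0.005746 m × 0.002281 m = 1.311e-05 m².
In SI base units, W = 6.566 N, H = 8.079e+09 Pa, K = 1.306e-04.
The Archard volume V = K·W·L/H = 1.306e-04 · 6.566 · 23.89 / 8.079e+09 = 2.535e-12 m³.
Mean wear depth h = V/A = 2.535e-12 / 1.311e-05 = 1.934e-07 m.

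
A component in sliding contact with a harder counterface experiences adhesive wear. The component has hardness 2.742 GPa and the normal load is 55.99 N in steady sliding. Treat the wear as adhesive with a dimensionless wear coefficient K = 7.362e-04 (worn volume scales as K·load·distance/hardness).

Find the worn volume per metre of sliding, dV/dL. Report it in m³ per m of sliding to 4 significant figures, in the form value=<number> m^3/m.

Every step carries full float precision. The intermediates appear rounded, and a lone final rounding, at 4 significant figures.
Convert: Hardness H = 2.742 GPa = 2.742e+09 Pa.
In SI base units: W = 55.99 N, H = 2.742e+09 Pa, K = 7.362e-04.
Rate of wear dV/dL = K·W/H — distance-free: 7.362e-04 · 55.99 / 2.742e+09 = 1.503e-11 m³/m.

value=1.503e-11 m^3/m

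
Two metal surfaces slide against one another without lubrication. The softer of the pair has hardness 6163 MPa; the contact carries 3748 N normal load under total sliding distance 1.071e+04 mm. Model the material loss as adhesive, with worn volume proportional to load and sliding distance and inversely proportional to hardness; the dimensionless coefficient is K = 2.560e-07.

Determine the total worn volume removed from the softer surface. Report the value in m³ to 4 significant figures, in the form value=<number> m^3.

The computation carries full float precision. Quoted intermediates are rounded — a single final rounding, at 4 significant digits.
Path length L = 1.071e+04 mm = 10.71 m.
Hardness H = 6163 MPa = 6.163e+09 Pa.
SI base units throughout: W = 3748 N, H = 6.163e+09 Pa, K = 2.560e-07.
Archard volume V = K·W·L/H = 2.560e-07 · 3748 · 10.71 / 6.163e+09 = 1.667e-12 m³.

value=1.667e-12 m^3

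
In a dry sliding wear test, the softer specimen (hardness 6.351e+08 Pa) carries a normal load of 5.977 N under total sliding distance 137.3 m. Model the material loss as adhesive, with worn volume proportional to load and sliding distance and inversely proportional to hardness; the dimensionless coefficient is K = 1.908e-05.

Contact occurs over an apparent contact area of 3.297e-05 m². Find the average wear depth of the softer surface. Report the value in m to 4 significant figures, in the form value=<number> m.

All arithmetic holds full float precision — printed values are rounded, and rounded once at the end to 4 significant figures.
In SI base units, W = 5.977 N, H = 6.351e+08 Pa, K = 1.908e-05.
Archard volume V = K·W·L/H = 1.908e-05 · 5.977 · 137.3 / 6.351e+08 = 2.465e-11 m³.
Average depth h = V/A = 2.465e-11 / 3.297e-05 = 7.478e-07 m.

value=7.478e-07 m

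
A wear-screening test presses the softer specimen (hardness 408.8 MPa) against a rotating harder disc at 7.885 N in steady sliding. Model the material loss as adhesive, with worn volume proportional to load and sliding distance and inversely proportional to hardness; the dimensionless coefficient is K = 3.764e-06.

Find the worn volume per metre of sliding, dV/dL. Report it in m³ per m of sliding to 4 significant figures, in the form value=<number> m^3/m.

Shown intermediates are rounded; the algebra runs at exact precision; rounded once at the end: 4 significant digits.
Convert: Hardness H = 408.8 MPa = 4.088e+08 Pa.
In SI base units: W = 7.885 N, H = 4.088e+08 Pa, K = 3.764e-06.
Volumetric rate dV/dL = K·W/H, per unit distance: 3.764e-06 · 7.885 / 4.088e+08 = 7.260e-14 m³/m.

value=7.260e-14 m^3/m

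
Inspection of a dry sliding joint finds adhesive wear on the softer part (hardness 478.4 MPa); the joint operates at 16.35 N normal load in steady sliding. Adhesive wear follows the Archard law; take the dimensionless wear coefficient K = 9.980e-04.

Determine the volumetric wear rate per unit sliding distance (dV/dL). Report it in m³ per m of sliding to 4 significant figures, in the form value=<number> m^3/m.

value=3.411e-11 m^3/m

The computation maintains full precision; intermediates are shown rounded, and one last rounding, at four significant digits.
Hardness H = 478.4 MPa = 4.784e+08 Pa.
Expressed in SI base units: W = 16.35 N, H = 4.784e+08 Pa, K = 9.980e-04.
Wear rate dV/dL = K·W/H (no L dependence): 9.980e-04 · 16.35 / 4.784e+08 = 3.411e-11 m³/m.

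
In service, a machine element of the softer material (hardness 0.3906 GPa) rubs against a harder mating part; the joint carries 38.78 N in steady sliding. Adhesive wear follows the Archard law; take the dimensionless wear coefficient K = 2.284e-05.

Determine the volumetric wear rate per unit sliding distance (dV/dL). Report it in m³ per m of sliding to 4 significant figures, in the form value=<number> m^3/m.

Intermediates are displayed rounded. The computation keeps exact precision, and one final rounding, at four significant digits.
Hardness H = 0.3906 GPa = 3.906e+08 Pa.
As SI base values: W = 38.78 N, H = 3.906e+08 Pa, K = 2.284e-05.
Rate of wear dV/dL = K·W/H (independent of L): 2.284e-05 · 38.78 / 3.906e+08 = 2.268e-12 m³/m.

value=2.268e-12 m^3/m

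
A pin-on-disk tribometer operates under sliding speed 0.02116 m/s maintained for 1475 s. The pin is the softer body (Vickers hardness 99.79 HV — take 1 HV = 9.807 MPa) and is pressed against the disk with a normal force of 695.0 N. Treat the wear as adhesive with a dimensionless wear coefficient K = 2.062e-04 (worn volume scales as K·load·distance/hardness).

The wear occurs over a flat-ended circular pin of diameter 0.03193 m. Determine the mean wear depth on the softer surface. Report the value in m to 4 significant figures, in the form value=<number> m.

value=5.708e-06 m

Every step maintains full precision; intermediate values appear rounded — one final rounding, at four significant figures.
Distance L = v·t = 0.02116 m/s × 1475 s = 31.21 m.
Hardness H = 99.79 HV × 9.807 MPa/HV = 978.6 MPa = 9.786e+08 Pa.
Contact area A = π·d²/4 = π·(0.03193 m)²/4 = 8.007e-04 m².
Expressed in SI base units: W = 695.0 N, H = 9.786e+08 Pa, K = 2.062e-04.
Archard volume V = K·W·L/H = 2.062e-04 · 695.0 · 31.21 / 9.786e+08 = 4.570e-09 m³.
Mean wear depth h = V/A = 4.570e-09 / 8.007e-04 = 5.708e-06 m.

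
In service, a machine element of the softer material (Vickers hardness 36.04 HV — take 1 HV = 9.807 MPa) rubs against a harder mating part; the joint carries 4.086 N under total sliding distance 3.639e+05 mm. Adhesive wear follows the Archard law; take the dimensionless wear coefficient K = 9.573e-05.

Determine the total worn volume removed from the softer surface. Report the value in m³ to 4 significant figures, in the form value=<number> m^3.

value=4.027e-10 m^3

Every step runs at full float precision, and quoted intermediates are rounded — rounded just once to 4 significant figures.
Convert: The distance L = 3.639e+05 mm = 363.9 m.
Convert: Hardness H = 36.04 HV × 9.807 MPa/HV = 353.4 MPa = 3.534e+08 Pa.
Collected in SI base units: W = 4.086 N, H = 3.534e+08 Pa, K = 9.573e-05.
Worn volume V = K·W·L/H = 9.573e-05 · 4.086 · 363.9 / 3.534e+08 = 4.027e-10 m³.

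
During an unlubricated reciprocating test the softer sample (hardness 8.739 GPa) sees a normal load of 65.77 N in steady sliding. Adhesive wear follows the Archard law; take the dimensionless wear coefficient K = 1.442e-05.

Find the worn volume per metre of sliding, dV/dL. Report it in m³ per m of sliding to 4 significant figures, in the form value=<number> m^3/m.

value=1.085e-13 m^3/m

Printed values are rounded, and each operation keeps full precision — a lone final rounding: four significant digits.
Hardness H = 8.739 GPa = 8.739e+09 Pa.
SI base units throughout: W = 65.77 N, H = 8.739e+09 Pa, K = 1.442e-05.
Sliding wear rate dV/dL = K·W/H (independent of L): 1.442e-05 · 65.77 / 8.739e+09 = 1.085e-13 m³/m.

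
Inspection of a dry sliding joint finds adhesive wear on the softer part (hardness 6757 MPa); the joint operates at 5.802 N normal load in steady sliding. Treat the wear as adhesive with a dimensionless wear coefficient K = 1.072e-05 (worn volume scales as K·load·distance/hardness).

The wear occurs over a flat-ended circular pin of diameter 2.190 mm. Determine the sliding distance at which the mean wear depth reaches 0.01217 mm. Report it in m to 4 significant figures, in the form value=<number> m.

value=4980 m

Every step keeps exact precision; intermediate values are displayed rounded — one last rounding to four significant digits.
Hardness H = 6757 MPa = 6.757e+09 Pa.
Pin diameter d = 2.190 mm = 0.002190 m. Contact area A = π·d²/4 = π·(0.002190 m)²/4 = 3.767e-06 m².
Depth limit h_lim = 0.01217 mm = 1.217e-05 m.
Working in SI base units: W = 5.802 N, H = 6.757e+09 Pa, K = 1.072e-05.
At the depth limit, V_lim = h_lim·A = 1.217e-05 · 3.767e-06 = 4.584e-11 m³.
Sliding life L = V_lim·H/(K·W) = 4.584e-11 · 6.757e+09 / (1.072e-05 · 5.802) = 4980 m.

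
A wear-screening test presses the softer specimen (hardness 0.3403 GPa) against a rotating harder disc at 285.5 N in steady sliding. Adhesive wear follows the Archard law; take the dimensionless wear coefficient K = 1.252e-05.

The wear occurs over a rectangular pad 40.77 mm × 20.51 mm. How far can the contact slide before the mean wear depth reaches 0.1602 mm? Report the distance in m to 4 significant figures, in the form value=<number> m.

Intermediates appear rounded — the computation carries full precision; a lone final rounding: 4 significant digits.
Convert: Hardness H = 0.3403 GPa = 3.403e+08 Pa.
Convert: Pad sides 40.77 mm × 20.51 mm = 0.04077 m × 0.02051 m. Contact area A = 0.04077 m × 0.02051 m = 8.362e-04 m².
Convert: Depth limit h_lim = 0.1602 mm = 1.602e-04 m.
Collected in SI base units: W = 285.5 N, H = 3.403e+08 Pa, K = 1.252e-05.
Limit volume V_lim = h_lim·A = 1.602e-04 · 8.362e-04 = 1.340e-07 m³.
Inverting, life L = V_lim·H/(K·W) = 1.340e-07 · 3.403e+08 / (1.252e-05 · 285.5) = 1.275e+04 m.

value=1.275e+04 m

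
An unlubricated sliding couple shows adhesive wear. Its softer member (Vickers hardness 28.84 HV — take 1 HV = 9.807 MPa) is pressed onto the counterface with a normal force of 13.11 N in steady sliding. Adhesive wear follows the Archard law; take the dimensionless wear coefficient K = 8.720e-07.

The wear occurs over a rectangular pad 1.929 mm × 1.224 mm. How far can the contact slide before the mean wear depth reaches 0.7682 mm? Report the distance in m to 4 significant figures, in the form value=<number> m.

The intermediates are displayed rounded; the computation runs at full precision. Rounded just once to 4 significant figures.
Convert: Hardness H = 28.84 HV × 9.807 MPa/HV = 282.8 MPa = 2.828e+08 Pa.
Convert: Pad sides 1.929 mm × 1.224 mm = 0.001929 m × 0.001224 m. Contact area A = 0.001929 m × 0.001224 m = 2.361e-06 m².
Convert: Depth limit h_lim = 0.7682 mm = 7.682e-04 m.
Expressed in SI base units: W = 13.11 N, H = 2.828e+08 Pa, K = 8.720e-07.
Wearable volume V_lim = h_lim·A = 7.682e-04 · 2.361e-06 = 1.814e-09 m³.
Life L = V_lim·H/(K·W) = 1.814e-09 · 2.828e+08 / (8.720e-07 · 13.11) = 4.487e+04 m.

value=4.487e+04 m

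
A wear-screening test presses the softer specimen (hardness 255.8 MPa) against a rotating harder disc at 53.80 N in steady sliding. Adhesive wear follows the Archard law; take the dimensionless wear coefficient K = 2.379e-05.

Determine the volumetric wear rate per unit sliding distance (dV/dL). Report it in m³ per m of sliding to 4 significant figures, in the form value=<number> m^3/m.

Intermediates are shown rounded, and every step keeps full float precision. Rounded once at the end: four significant figures.
Convert: Hardness H = 255.8 MPa = 2.558e+08 Pa.
Restated in SI base units: W = 53.80 N, H = 2.558e+08 Pa, K = 2.379e-05.
Sliding wear rate dV/dL = K·W/H: 2.379e-05 · 53.80 / 2.558e+08 = 5.004e-12 m³/m.

value=5.004e-12 m^3/m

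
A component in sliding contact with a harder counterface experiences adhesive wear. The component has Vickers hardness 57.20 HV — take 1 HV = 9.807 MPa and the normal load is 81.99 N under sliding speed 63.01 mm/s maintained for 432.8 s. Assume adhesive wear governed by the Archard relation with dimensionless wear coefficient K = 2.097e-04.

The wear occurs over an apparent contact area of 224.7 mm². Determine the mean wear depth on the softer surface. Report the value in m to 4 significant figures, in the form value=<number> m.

Every step maintains exact precision — intermediates are displayed rounded. Rounded just once, at four significant digits.
Convert: Sliding speed v = 63.01 mm/s = 0.06301 m/s. Sliding distance L = v·t = 0.06301 m/s × 432.8 s = 27.27 m.
Convert: Hardness H = 57.20 HV × 9.807 MPa/HV = 561.0 MPa = 5.610e+08 Pa.
Convert: Contact area A = 224.7 mm² = 2.247e-04 m².
In SI base units, W = 81.99 N, H = 5.610e+08 Pa, K = 2.097e-04.
Wear volume V = K·W·L/H = 2.097e-04 · 81.99 · 27.27 / 5.610e+08 = 8.358e-10 m³.
Mean depth h = V/A = 8.358e-10 / 2.247e-04 = 3.720e-06 m.

value=3.720e-06 m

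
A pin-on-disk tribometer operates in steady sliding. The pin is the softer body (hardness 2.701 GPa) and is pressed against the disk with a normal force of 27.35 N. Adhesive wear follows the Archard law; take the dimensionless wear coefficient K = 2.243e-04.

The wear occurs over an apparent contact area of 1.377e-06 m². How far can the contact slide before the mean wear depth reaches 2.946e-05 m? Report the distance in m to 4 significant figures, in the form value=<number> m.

The intermediates are displayed rounded. Every step holds full float precision. Rounded once at the end, at 4 significant figures.
Hardness H = 2.701 GPa = 2.701e+09 Pa.
Collected in SI base units: W = 27.35 N, H = 2.701e+09 Pa, K = 2.243e-04.
At the depth limit, V_lim = h_lim·A = 2.946e-05 · 1.377e-06 = 4.057e-11 m³.
Thus life L = V_lim·H/(K·W) = 4.057e-11 · 2.701e+09 / (2.243e-04 · 27.35) = 17.86 m.

value=17.86 m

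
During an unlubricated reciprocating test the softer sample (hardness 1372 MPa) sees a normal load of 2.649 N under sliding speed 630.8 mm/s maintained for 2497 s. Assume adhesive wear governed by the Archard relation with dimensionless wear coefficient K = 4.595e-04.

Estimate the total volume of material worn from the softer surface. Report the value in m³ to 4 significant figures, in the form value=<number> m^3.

value=1.397e-09 m^3

The intermediates are displayed rounded. The computation keeps exact precision; one last rounding: 4 significant digits.
Convert: Sliding speed v = 630.8 mm/s = 0.6308 m/s. Path length L = v·t = 0.6308 m/s × 2497 s = 1575 m.
Convert: Hardness H = 1372 MPa = 1.372e+09 Pa.
Expressed in SI base units: W = 2.649 N, H = 1.372e+09 Pa, K = 4.595e-04.
Archard relation: V = K·W·L/H = 4.595e-04 · 2.649 · 1575 / 1.372e+09 = 1.397e-09 m³.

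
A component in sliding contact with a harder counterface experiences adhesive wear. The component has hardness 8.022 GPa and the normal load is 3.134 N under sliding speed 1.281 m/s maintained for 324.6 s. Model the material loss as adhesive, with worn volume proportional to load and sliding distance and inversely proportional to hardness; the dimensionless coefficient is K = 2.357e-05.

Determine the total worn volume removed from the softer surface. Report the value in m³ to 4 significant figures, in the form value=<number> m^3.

All arithmetic runs at full float precision; intermediates appear rounded, and rounded once at the end: four significant digits.
Convert: Path length L = v·t = 1.281 m/s × 324.6 s = 415.8 m.
Convert: Hardness H = 8.022 GPa = 8.022e+09 Pa.
Restated in SI base units: W = 3.134 N, H = 8.022e+09 Pa, K = 2.357e-05.
Apply Archard: V = K·W·L/H = 2.357e-05 · 3.134 · 415.8 / 8.022e+09 = 3.829e-12 m³.

value=3.829e-12 m^3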